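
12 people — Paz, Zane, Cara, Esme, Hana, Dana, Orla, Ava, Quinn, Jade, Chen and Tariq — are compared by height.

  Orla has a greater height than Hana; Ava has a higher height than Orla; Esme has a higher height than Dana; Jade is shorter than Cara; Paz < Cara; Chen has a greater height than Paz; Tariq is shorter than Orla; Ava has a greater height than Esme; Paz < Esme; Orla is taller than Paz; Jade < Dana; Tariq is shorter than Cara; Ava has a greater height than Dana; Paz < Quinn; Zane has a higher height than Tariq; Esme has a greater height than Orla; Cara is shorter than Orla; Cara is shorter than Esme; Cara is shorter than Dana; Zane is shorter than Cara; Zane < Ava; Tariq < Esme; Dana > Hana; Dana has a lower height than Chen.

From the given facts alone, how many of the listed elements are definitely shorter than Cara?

The elements the relations force below Cara are Paz, Tariq, Zane, Jade — no chain reaches any other.
That is 4.

4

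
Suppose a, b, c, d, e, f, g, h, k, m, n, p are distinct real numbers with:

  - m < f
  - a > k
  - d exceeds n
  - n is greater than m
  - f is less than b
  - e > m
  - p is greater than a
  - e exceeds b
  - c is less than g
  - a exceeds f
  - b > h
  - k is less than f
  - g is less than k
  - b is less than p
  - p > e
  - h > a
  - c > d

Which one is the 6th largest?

The consecutive relations fix a unique order: m < n < d < c < g < k < f < a < h < b < e < p.
The 6th largest is f.

f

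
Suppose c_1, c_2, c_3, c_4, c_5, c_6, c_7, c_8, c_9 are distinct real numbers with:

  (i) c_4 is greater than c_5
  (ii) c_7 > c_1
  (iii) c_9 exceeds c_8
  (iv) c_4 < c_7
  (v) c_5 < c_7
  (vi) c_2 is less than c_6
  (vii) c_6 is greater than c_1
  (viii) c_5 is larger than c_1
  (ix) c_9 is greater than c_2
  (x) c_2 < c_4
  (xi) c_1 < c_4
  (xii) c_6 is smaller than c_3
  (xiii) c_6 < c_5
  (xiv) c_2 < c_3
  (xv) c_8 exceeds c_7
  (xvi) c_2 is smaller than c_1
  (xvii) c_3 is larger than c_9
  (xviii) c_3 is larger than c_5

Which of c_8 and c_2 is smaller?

c_2

The relevant relations are c_2 < c_1; c_1 < c_6; c_6 < c_5; c_5 < c_7; c_7 < c_8.
Chaining these gives c_2 < c_1 < c_6 < c_5 < c_7 < c_8.
So c_2 < c_8; c_2 is the smaller of the two.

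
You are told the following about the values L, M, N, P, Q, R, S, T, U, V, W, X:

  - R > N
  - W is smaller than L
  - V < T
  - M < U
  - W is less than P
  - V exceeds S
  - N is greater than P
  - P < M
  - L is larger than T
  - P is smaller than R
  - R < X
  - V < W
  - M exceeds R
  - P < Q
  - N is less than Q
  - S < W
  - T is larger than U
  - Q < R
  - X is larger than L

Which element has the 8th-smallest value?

Piecing the relations together gives one ordering: S < V < W < P < N < Q < R < M < U < T < L < X.
The 8th smallest is M.

M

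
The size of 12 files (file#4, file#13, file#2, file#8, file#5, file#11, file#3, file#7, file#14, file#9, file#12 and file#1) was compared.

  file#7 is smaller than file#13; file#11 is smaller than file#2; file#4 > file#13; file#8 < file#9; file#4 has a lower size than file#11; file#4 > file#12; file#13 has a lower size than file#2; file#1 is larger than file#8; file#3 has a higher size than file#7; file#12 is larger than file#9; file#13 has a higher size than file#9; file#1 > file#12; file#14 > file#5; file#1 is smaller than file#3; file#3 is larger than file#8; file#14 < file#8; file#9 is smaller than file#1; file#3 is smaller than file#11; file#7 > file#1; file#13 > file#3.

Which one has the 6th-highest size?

file#7

Chaining the given pairs: file#5 < file#14 < file#8 < file#9 < file#12 < file#1 < file#7 < file#3 < file#13 < file#4 < file#11 < file#2.
Counting 6 from the largest end gives file#7.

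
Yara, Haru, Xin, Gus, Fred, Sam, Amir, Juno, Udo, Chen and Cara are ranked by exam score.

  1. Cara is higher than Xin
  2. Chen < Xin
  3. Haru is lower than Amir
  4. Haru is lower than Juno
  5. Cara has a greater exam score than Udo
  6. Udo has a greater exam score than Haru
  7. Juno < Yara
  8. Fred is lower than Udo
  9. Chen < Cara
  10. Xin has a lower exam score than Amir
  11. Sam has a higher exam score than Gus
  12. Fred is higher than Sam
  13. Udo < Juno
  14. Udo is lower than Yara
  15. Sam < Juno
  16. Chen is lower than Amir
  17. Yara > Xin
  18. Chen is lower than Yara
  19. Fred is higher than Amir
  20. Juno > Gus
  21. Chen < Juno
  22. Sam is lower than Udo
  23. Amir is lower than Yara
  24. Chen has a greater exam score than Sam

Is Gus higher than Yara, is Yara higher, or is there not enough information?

Yara

Gus < Sam and Sam < Chen give Gus < Chen.
Then Chen < Xin extends the chain to Xin.
With Xin < Amir: Gus < Sam < Chen < Xin < Amir.
Then Amir < Fred extends the chain to Fred.
Then Fred < Udo extends the chain to Udo.
With Udo < Juno: Gus < Sam < Chen < Xin < Amir < Fred < Udo < Juno.
Then Juno < Yara extends the chain to Yara.
So Yara is higher.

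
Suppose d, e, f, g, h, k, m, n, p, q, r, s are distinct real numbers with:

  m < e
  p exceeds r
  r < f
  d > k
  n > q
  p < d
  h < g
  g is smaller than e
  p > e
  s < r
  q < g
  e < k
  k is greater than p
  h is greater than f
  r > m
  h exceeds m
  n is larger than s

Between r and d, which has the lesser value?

The relevant relations are r < f; f < h; h < g; g < e; e < p; p < k; k < d.
Together: r < f < h < g < e < p < k < d.
So r < d; r is the smaller of the two.

r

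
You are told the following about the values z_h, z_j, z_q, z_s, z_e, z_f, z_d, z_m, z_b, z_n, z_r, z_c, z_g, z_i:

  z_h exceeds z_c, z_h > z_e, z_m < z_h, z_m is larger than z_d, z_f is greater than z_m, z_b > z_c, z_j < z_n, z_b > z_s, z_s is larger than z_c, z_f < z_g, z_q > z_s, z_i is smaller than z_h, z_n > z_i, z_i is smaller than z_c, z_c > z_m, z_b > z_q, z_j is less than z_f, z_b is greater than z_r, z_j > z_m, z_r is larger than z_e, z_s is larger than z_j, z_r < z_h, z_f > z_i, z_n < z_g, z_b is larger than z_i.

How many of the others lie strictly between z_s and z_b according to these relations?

1

Chaining upward from z_s reaches: z_q.
Chaining downward from z_b reaches: z_d, z_e, z_i, z_m, z_j, z_c, z_r, z_q.
Strictly between z_s and z_b are those in both lists: z_q — 1 element.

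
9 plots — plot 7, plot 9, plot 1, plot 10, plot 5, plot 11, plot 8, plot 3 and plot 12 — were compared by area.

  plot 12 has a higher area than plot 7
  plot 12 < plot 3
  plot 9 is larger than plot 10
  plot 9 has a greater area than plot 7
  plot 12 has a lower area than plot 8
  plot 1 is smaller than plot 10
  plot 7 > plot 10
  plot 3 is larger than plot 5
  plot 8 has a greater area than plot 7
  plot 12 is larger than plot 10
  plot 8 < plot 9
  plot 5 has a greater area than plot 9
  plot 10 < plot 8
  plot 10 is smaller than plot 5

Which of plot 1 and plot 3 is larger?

Link the given pairs in sequence: plot 1 < plot 10; plot 10 < plot 7; plot 7 < plot 12; plot 12 < plot 8; plot 8 < plot 9; plot 9 < plot 5; plot 5 < plot 3.
Together: plot 1 < plot 10 < plot 7 < plot 12 < plot 8 < plot 9 < plot 5 < plot 3.
So plot 1 < plot 3; plot 3 is the larger of the two.

plot 3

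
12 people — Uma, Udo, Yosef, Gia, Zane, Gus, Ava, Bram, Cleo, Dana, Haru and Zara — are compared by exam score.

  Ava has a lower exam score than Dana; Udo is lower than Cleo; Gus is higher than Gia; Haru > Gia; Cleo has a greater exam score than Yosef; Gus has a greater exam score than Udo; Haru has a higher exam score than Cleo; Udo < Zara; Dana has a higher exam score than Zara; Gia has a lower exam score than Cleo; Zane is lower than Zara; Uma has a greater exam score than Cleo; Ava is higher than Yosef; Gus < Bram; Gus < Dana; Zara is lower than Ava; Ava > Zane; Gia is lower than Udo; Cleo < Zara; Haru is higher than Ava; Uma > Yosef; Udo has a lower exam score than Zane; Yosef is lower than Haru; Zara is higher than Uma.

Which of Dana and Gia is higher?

Dana

Following the relations from Gia: Gia < Udo < Cleo < Uma < Zara < Ava < Dana.
So Gia < Dana; Dana is the higher of the two.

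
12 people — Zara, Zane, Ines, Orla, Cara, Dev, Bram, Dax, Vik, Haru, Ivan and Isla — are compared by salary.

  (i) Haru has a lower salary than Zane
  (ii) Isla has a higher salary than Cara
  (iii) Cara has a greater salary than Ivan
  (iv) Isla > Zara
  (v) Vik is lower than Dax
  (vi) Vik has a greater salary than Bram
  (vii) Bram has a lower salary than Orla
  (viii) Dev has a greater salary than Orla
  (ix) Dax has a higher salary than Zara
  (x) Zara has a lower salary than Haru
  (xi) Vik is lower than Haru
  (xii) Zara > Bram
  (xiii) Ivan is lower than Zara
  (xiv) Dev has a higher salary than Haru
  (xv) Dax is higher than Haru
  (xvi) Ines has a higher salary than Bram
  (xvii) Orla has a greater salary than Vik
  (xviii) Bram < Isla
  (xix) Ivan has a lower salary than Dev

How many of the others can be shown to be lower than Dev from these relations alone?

6

Directly below Dev: Ivan, Haru, Orla.
One step further: Bram, Vik, Zara (6 so far).
Nothing else is reachable below Dev; 6 in all.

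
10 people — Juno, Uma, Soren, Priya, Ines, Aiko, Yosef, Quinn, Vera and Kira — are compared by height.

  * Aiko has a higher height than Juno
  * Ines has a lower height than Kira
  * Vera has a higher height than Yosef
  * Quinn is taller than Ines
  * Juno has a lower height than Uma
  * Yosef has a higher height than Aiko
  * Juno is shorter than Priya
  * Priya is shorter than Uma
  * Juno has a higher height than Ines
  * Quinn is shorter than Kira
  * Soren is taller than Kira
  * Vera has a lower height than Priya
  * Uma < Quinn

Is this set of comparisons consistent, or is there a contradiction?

The single ordering Ines < Juno < Aiko < Yosef < Vera < Priya < Uma < Quinn < Kira < Soren satisfies every listed relation, so no contradiction arises.

consistent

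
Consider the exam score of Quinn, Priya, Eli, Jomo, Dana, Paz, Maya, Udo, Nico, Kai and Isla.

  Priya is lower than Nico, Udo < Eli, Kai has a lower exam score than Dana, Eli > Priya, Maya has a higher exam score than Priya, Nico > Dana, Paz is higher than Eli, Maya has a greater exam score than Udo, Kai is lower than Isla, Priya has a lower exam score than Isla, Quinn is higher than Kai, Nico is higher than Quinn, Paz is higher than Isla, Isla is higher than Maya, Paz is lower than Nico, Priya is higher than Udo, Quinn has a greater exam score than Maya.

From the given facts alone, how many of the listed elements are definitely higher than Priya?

Directly above Priya: Eli, Maya, Isla, Nico.
One step further: Quinn, Paz (6 so far).
Nothing else is reachable above Priya; 6 in all.

6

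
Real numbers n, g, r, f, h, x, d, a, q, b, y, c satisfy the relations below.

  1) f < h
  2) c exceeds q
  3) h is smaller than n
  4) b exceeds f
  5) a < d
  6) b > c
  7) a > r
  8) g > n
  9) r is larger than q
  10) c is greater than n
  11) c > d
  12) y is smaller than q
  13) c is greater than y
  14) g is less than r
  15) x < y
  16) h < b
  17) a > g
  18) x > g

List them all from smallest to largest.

The consecutive links are each given: f < h; h < n; n < g; g < x; x < y; y < q; q < r; r < a; a < d; d < c; c < b.

f < h < n < g < x < y < q < r < a < d < c < b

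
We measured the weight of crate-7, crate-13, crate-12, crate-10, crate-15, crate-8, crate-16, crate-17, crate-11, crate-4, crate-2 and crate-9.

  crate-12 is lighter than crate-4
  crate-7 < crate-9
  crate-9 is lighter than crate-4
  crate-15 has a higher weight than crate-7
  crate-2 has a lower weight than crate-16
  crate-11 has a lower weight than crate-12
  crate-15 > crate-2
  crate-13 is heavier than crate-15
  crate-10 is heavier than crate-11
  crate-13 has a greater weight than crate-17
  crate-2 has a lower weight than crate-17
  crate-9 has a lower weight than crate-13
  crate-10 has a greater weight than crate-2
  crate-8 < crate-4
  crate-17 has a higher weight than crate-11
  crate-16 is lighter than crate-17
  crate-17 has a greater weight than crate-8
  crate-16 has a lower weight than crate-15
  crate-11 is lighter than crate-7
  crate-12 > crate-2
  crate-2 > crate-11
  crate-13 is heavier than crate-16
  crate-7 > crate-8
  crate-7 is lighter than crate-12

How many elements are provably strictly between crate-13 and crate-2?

The relations place crate-2 below crate-13. An element lies strictly between them when it is forced above crate-2 and also forced below crate-13.
Above crate-2: {crate-16, crate-17, crate-15, crate-10, crate-12, crate-4}. Below crate-13: {crate-11, crate-16, crate-8, crate-7, crate-17, crate-15, crate-9}.
Intersection: {crate-16, crate-17, crate-15} — 3.

3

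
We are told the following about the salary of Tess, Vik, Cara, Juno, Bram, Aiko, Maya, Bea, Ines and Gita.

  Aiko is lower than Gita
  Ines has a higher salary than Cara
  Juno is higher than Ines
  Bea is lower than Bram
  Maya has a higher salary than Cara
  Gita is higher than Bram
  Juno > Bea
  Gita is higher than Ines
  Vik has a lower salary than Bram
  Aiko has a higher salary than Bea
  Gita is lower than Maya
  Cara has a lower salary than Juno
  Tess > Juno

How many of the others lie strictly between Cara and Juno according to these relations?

1

Chaining upward from Cara reaches: Ines, Tess, Gita, Maya.
Chaining downward from Juno reaches: Bea, Ines.
Strictly between Cara and Juno are those in both lists: Ines — 1 element.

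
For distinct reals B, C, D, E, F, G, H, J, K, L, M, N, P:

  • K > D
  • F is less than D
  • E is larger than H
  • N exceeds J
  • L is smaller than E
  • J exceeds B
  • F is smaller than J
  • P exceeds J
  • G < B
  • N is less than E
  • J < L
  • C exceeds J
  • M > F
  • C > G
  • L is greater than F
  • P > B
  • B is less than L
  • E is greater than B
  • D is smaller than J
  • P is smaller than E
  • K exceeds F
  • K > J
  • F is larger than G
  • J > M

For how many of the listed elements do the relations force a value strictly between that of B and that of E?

The relations place B below E. An element lies strictly between them when it is forced above B and also forced below E.
Above B: {J, N, K, C, P, L}. Below E: {H, G, F, D, M, J, N, P, L}.
Intersection: {J, N, P, L} — 4.

4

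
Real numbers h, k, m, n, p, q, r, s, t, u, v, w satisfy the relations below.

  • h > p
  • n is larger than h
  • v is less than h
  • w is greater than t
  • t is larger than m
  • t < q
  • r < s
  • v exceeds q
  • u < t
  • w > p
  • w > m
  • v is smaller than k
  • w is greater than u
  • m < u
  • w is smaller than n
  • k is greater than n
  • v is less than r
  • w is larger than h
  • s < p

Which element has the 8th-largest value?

v

Piecing the relations together gives one ordering: m < u < t < q < v < r < s < p < h < w < n < k.
Counting 8 from the largest end gives v.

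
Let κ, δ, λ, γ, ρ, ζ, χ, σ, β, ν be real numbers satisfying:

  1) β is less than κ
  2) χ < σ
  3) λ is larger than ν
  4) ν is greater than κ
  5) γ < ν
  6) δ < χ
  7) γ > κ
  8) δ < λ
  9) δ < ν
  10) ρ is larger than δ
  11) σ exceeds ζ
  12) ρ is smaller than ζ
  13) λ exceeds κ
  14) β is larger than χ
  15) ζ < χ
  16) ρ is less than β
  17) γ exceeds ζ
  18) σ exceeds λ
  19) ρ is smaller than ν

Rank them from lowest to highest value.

δ < ρ < ζ < χ < β < κ < γ < ν < λ < σ

Nothing is placed below δ, so it is least; from there δ < ρ; ρ < ζ; ζ < χ; χ < β; β < κ; κ < γ; γ < ν; ν < λ; λ < σ, each given directly.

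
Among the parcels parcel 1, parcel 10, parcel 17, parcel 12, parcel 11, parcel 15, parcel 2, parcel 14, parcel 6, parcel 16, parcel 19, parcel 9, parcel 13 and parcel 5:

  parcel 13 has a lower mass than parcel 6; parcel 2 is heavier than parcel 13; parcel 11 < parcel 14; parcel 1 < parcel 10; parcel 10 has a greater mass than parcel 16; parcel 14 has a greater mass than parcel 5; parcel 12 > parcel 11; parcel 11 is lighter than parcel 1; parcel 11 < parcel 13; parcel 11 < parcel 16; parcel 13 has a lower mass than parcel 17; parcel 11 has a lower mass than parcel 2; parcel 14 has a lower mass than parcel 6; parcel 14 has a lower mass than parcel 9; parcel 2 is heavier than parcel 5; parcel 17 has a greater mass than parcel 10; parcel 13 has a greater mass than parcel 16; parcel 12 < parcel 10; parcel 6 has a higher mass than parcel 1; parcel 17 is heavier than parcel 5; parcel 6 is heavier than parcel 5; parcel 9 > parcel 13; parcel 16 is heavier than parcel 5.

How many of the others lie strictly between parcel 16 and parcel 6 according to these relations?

Chaining upward from parcel 16 reaches: parcel 13, parcel 2, parcel 9, parcel 10, parcel 17.
Chaining downward from parcel 6 reaches: parcel 11, parcel 5, parcel 13, parcel 14, parcel 1.
Strictly between parcel 16 and parcel 6 are those in both lists: parcel 13 — 1 element.

1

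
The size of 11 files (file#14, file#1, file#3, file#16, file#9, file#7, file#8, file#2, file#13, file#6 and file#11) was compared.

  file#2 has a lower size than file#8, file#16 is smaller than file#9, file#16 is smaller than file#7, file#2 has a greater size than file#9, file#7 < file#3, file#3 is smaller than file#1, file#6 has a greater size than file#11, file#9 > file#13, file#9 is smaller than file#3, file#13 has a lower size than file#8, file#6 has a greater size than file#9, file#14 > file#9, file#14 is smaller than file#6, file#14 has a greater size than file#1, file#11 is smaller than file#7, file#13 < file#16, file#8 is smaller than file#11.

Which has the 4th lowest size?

file#2

Piecing the relations together gives one ordering: file#13 < file#16 < file#9 < file#2 < file#8 < file#11 < file#7 < file#3 < file#1 < file#14 < file#6.
Counting 4 from the smallest end gives file#2.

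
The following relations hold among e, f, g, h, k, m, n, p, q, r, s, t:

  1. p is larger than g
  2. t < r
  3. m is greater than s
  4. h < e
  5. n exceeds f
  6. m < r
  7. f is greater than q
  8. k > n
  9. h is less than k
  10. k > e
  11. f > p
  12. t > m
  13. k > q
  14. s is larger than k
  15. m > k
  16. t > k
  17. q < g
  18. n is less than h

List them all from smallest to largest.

q < g < p < f < n < h < e < k < s < m < t < r

Nothing is placed below q, so it is least; from there q < g; g < p; p < f; f < n; n < h; h < e; e < k; k < s; s < m; m < t; t < r, each given directly.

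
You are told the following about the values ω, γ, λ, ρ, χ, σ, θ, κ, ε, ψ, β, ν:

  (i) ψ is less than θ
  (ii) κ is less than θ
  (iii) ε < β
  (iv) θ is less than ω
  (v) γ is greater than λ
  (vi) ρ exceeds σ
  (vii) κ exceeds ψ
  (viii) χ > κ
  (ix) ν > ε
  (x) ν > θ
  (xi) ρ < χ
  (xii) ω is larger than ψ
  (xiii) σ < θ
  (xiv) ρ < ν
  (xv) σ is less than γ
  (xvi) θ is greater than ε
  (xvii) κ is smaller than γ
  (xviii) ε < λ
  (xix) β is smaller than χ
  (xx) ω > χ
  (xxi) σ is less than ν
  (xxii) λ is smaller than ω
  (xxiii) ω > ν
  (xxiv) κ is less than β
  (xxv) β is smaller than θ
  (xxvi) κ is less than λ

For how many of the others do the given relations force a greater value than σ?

From σ the given relations immediately reach ρ, θ, γ, ν.
From those, χ, ω — 6 in total.
No other element is forced above σ by the given relations, so the count is 6.

6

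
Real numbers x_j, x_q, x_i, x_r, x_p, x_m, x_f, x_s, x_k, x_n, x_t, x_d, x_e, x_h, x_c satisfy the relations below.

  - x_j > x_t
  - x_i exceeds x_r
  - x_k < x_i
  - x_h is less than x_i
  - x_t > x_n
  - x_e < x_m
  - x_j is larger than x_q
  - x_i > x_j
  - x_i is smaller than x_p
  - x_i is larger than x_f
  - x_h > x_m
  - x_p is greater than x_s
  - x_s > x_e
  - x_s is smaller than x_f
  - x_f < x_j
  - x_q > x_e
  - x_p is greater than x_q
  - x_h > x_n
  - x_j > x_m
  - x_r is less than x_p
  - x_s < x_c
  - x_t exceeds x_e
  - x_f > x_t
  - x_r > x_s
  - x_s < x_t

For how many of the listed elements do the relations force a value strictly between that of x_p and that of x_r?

1

The relations place x_r below x_p. An element lies strictly between them when it is forced above x_r and also forced below x_p.
Above x_r: {x_i}. Below x_p: {x_e, x_n, x_s, x_t, x_m, x_q, x_h, x_f, x_j, x_k, x_i}.
Intersection: {x_i} — 1.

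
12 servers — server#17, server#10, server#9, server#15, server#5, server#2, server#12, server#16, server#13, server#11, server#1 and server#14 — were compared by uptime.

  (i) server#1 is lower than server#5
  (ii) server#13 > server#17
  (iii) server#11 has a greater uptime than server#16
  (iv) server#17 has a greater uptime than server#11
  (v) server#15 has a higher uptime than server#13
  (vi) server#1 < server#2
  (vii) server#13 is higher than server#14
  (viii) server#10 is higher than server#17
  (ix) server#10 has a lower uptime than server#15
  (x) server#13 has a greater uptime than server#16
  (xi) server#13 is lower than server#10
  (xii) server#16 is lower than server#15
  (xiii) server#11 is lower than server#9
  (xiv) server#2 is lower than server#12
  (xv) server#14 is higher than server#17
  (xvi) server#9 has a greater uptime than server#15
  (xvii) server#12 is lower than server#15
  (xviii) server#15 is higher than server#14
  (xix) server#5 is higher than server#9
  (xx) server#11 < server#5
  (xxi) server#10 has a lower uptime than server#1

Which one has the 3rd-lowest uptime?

The consecutive relations fix a unique order: server#16 < server#11 < server#17 < server#14 < server#13 < server#10 < server#1 < server#2 < server#12 < server#15 < server#9 < server#5.
Counting 3 from the smallest end gives server#17.

server#17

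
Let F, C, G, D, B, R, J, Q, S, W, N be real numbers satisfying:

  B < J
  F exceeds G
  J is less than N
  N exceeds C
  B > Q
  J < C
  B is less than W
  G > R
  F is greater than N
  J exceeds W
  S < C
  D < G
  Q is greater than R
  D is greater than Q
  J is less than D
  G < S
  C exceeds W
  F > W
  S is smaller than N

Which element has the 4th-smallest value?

Chaining the given pairs: R < Q < B < W < J < D < G < S < C < N < F.
The 4th smallest is W.

W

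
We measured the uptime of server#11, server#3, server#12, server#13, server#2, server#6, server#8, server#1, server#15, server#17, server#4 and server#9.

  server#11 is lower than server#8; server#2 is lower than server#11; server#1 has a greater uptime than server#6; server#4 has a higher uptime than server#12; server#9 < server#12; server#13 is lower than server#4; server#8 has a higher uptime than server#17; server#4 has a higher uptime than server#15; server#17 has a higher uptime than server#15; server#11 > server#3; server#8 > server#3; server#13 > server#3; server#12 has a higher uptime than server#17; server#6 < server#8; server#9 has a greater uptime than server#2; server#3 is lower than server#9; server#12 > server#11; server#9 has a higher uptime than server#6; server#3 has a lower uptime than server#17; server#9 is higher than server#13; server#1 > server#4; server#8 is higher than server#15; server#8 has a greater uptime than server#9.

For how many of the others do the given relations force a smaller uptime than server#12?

Directly below server#12: server#9, server#11, server#17.
One step further: server#3, server#15, server#2, server#6, server#13 (8 so far).
No other element is forced below server#12 by the given relations, so the count is 8.

8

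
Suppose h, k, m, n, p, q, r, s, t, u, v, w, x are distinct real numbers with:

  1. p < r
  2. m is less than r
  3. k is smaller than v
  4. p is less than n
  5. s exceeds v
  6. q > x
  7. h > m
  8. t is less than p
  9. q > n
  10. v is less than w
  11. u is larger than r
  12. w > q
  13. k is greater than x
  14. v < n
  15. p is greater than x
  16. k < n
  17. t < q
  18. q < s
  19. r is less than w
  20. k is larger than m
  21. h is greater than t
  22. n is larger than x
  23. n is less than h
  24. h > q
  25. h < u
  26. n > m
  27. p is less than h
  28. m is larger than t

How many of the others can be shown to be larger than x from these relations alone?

10

Directly above x: p, k, n, q.
One step further: r, v, w, h, s (9 so far).
One step further: u (10 so far).
No other element is forced above x by the given relations, so the count is 10.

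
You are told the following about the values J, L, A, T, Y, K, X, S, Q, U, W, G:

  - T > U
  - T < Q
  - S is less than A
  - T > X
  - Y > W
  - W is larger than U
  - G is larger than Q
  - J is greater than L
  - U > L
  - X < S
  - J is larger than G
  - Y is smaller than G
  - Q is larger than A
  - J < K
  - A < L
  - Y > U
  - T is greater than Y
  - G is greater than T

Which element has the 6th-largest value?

The consecutive relations fix a unique order: X < S < A < L < U < W < Y < T < Q < G < J < K.
Counting 6 from the largest end gives Y.

Y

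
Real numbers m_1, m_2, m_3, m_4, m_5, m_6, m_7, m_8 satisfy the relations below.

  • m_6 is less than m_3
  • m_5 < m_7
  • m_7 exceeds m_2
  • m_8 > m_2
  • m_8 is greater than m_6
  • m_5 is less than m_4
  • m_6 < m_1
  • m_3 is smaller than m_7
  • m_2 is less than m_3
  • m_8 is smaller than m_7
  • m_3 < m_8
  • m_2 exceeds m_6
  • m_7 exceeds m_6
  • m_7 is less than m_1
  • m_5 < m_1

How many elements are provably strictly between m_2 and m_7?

Chaining upward from m_2 reaches: m_3, m_8, m_1.
Chaining downward from m_7 reaches: m_6, m_3, m_5, m_8.
Strictly between m_2 and m_7 are those in both lists: m_3, m_8 — 2 elements.

2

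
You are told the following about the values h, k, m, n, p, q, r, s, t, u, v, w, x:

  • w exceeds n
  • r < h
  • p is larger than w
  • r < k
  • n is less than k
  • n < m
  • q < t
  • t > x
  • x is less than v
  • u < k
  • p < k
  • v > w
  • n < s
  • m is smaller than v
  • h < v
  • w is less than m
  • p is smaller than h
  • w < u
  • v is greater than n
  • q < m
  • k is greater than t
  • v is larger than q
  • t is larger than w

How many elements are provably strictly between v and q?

Chaining upward from q reaches: m, t, k.
Chaining downward from v reaches: n, x, w, m, r, p, h.
Strictly between q and v are those in both lists: m — 1 element.

1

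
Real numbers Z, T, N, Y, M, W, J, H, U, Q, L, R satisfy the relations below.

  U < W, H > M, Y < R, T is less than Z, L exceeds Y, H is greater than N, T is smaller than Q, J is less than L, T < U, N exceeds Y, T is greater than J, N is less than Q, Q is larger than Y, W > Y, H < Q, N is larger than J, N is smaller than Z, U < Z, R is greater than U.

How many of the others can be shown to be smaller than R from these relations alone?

From R the given relations immediately reach Y, U.
From those, T — 3 in total.
From those, J — 4 in total.
Nothing else is reachable below R; 4 in all.

4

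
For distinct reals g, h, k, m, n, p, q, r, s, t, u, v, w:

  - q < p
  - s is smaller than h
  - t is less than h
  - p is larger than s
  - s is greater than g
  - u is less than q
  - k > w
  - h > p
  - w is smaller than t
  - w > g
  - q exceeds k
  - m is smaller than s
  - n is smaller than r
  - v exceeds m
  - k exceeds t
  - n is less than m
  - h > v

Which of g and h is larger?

g < w and w < k give g < k.
Then k < q extends the chain to q.
With q < p: g < w < k < q < p.
With p < h: g < w < k < q < p < h.
So g < h; h is the larger of the two.

h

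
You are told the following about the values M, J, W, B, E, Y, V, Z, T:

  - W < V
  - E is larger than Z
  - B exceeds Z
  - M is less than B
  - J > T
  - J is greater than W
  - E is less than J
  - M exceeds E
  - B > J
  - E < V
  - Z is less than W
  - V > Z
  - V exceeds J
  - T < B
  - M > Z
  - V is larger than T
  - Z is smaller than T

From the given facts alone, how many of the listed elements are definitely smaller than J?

Directly below J: W, E, T.
One step further: Z (4 so far).
No other element is forced below J by the given relations, so the count is 4.

4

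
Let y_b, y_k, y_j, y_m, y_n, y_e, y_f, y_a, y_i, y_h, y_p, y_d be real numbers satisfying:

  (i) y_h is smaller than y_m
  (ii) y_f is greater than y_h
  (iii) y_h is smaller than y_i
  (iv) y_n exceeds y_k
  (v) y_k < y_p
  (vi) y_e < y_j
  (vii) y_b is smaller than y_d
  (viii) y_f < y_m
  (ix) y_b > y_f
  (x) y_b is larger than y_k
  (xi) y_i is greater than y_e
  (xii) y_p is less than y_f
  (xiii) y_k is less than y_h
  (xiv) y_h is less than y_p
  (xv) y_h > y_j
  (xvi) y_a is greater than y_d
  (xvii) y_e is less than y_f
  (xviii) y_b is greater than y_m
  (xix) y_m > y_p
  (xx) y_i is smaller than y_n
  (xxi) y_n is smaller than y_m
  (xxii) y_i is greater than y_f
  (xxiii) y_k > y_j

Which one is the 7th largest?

The consecutive relations fix a unique order: y_e < y_j < y_k < y_h < y_p < y_f < y_i < y_n < y_m < y_b < y_d < y_a.
The 7th largest is y_f.

y_f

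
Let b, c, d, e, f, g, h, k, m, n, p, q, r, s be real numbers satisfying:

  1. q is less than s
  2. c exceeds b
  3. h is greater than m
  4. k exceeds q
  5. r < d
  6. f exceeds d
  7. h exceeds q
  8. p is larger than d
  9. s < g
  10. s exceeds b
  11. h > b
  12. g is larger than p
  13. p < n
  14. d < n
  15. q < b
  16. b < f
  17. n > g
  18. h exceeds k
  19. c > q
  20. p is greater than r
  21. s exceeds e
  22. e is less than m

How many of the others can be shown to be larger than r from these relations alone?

From r the given relations immediately reach d, p.
From those, g, f, n — 5 in total.
Nothing else is reachable above r; 5 in all.

5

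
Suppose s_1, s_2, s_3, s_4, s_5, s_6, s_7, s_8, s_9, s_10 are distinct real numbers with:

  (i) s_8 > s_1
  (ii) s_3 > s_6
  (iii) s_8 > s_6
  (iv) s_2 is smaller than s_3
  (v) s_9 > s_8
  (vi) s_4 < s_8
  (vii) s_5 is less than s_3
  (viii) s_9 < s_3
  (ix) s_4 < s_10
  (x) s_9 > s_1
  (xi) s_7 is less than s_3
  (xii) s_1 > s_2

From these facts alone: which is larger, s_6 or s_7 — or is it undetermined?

undetermined

Following every chain through s_6: above s_6 we get s_8, s_9, s_3.
s_7 is not reached, and no chain runs the other way from s_7 to s_6.
So the given relations leave the order of s_6 and s_7 undetermined.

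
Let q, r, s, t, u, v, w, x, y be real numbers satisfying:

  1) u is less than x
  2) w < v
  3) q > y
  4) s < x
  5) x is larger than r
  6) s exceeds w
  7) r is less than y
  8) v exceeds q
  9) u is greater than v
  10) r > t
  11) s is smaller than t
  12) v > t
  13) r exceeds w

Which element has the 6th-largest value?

r

Piecing the relations together gives one ordering: w < s < t < r < y < q < v < u < x.
Counting 6 from the largest end gives r.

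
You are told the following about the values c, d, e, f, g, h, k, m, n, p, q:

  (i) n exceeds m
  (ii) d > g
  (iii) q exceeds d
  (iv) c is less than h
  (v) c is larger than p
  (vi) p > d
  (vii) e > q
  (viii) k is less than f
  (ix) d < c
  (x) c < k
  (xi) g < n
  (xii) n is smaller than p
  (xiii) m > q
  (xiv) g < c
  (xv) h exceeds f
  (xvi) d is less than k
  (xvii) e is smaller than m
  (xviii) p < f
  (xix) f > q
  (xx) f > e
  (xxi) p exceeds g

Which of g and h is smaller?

g

g < d and d < q give g < q.
Then q < e extends the chain to e.
With e < m: g < d < q < e < m.
With m < n: g < d < q < e < m < n.
Then n < p extends the chain to p.
Then p < c extends the chain to c.
Then c < k extends the chain to k.
Then k < f extends the chain to f.
Then f < h extends the chain to h.
So g < h; g is the smaller of the two.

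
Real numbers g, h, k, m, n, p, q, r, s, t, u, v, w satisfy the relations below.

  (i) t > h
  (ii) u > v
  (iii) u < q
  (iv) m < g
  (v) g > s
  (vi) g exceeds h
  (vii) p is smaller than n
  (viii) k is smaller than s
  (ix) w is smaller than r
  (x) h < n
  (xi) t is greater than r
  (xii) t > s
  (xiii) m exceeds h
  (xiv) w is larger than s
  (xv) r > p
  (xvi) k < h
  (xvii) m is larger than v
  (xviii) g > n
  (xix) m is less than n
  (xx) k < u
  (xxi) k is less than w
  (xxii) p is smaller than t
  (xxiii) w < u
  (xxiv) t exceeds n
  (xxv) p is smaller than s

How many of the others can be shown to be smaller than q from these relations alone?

The elements the relations force below q are p, k, s, v, w, u — no chain reaches any other.
That is 6.

6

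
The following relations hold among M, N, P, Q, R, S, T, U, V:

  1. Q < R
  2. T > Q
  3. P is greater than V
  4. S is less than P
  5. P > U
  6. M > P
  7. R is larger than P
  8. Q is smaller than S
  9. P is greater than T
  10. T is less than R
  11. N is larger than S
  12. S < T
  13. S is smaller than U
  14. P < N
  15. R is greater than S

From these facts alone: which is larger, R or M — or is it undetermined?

Following every chain through R: below R we get Q, S, U, T, V, P.
M is not reached, and no chain runs the other way from M to R.
So the given relations leave the order of R and M undetermined.

undetermined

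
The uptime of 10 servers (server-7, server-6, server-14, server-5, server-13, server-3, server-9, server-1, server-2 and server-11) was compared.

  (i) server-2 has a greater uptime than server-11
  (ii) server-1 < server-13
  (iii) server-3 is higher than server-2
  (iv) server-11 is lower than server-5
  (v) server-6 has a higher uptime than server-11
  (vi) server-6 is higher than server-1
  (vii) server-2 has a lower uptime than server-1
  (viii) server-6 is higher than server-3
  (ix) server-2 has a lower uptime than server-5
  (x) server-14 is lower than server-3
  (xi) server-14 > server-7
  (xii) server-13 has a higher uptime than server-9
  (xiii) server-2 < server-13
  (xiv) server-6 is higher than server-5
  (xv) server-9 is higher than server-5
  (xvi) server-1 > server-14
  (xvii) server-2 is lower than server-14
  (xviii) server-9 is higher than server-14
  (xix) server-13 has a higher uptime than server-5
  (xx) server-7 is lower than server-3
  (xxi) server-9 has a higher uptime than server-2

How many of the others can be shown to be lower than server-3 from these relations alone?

The elements the relations force below server-3 are server-11, server-2, server-7, server-14 — no chain reaches any other.
That is 4.

4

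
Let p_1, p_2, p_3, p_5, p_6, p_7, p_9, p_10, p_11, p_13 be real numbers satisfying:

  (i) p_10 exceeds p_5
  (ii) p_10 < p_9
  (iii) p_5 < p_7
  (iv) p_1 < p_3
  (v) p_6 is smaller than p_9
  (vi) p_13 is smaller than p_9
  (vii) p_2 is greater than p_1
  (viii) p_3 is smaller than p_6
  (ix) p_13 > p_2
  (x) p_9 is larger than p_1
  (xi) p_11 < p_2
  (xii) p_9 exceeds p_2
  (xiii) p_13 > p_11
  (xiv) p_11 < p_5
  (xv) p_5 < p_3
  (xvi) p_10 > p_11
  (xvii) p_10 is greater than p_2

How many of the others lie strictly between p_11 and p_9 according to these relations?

6

Chaining upward from p_11 reaches: p_2, p_5, p_13, p_7, p_10, p_3, p_6.
Chaining downward from p_9 reaches: p_1, p_2, p_5, p_13, p_10, p_3, p_6.
Strictly between p_11 and p_9 are those in both lists: p_2, p_5, p_13, p_10, p_3, p_6 — 6 elements.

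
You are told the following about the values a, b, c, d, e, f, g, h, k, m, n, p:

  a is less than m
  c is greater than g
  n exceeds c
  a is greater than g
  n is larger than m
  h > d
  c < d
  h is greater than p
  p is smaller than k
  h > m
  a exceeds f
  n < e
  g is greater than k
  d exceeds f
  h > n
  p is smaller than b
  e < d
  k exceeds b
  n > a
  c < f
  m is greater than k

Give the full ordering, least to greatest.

Each adjacent pair is fixed by a given relation: p < b; b < k; k < g; g < c; c < f; f < a; a < m; m < n; n < e; e < d; d < h. Chaining them end to end gives the full order.

p < b < k < g < c < f < a < m < n < e < d < h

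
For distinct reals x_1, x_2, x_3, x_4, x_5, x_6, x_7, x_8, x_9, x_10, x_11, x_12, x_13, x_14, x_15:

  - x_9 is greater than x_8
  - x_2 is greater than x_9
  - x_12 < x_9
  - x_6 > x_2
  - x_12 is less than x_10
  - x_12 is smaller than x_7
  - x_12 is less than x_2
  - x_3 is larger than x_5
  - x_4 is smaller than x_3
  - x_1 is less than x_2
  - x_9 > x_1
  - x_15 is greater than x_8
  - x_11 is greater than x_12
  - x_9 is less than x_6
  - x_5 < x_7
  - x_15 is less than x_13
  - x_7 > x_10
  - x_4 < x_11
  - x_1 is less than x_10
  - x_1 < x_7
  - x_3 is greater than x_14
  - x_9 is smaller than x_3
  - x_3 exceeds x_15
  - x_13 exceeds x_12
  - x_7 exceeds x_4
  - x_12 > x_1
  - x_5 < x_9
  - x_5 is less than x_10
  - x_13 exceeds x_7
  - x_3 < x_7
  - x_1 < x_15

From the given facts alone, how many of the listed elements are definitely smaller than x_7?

10

Directly below x_7: x_1, x_4, x_5, x_12, x_10, x_3.
One step further: x_15, x_9, x_14 (9 so far).
One step further: x_8 (10 so far).
Nothing else is reachable below x_7; 10 in all.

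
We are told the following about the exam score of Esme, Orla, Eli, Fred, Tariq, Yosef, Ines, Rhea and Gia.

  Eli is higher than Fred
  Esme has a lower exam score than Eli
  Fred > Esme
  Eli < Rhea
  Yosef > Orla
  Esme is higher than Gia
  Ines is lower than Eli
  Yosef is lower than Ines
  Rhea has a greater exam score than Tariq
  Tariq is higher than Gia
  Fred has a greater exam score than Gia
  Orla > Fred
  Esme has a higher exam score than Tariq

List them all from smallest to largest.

Gia < Tariq < Esme < Fred < Orla < Yosef < Ines < Eli < Rhea

Nothing is placed below Gia, so it is least; from there Gia < Tariq; Tariq < Esme; Esme < Fred; Fred < Orla; Orla < Yosef; Yosef < Ines; Ines < Eli; Eli < Rhea, each given directly.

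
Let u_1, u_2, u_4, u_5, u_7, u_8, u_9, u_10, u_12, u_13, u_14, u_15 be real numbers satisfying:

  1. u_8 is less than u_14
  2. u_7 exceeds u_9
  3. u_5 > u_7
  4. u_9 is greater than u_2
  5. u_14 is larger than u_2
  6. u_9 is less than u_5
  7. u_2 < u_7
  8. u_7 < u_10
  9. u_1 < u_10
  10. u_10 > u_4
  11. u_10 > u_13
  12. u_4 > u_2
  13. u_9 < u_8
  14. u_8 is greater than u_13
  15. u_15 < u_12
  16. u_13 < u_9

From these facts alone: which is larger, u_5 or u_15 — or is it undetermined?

Following every chain through u_15: above u_15 we get u_12.
u_5 is not reached, and no chain runs the other way from u_5 to u_15.
So the given relations leave the order of u_15 and u_5 undetermined.

undetermined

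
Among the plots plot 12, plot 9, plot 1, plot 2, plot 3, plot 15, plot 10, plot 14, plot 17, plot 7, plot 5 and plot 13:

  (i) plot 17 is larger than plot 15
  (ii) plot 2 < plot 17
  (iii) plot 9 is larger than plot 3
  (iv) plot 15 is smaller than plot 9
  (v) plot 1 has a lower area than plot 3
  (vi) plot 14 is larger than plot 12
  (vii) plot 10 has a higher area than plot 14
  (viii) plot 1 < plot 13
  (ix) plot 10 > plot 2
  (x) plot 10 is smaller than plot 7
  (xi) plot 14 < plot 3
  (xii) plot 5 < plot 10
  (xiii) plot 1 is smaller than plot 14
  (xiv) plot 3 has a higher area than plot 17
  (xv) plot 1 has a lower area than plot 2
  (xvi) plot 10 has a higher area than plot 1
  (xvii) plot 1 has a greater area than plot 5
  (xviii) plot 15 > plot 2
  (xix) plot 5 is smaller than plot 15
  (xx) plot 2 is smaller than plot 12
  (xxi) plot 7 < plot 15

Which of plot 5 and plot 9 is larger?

plot 9

The relevant relations are plot 5 < plot 1; plot 1 < plot 2; plot 2 < plot 12; plot 12 < plot 14; plot 14 < plot 10; plot 10 < plot 7; plot 7 < plot 15; plot 15 < plot 17; plot 17 < plot 3; plot 3 < plot 9.
Together: plot 5 < plot 1 < plot 2 < plot 12 < plot 14 < plot 10 < plot 7 < plot 15 < plot 17 < plot 3 < plot 9.
So plot 5 < plot 9; plot 9 is the larger of the two.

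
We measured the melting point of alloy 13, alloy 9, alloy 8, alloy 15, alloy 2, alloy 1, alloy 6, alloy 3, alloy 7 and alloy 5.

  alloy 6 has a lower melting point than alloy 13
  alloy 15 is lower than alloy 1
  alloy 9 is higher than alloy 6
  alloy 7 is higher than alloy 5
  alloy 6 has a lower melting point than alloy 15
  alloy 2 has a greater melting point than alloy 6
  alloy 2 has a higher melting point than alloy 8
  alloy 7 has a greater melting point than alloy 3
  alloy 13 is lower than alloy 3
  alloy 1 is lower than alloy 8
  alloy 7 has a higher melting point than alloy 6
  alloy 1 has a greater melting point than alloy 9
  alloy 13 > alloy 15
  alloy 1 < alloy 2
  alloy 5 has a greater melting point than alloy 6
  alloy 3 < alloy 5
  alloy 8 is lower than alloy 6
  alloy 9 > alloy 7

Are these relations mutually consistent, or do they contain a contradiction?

inconsistent

We have alloy 1 < alloy 8 stated directly, yet also alloy 8 < alloy 6 < alloy 15 < alloy 13 < alloy 3 < alloy 5 < alloy 7 < alloy 9 < alloy 1 by chaining the others — so alloy 8 < alloy 1. Contradiction.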